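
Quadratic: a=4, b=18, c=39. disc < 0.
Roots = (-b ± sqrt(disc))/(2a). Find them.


disc = 18^2 - 4*4*39 = 324 - 624 = -300
sqrt(|disc|) = sqrt(300) = 17.3205
Real part = -18/(2*4) = -2.2500
Imag part = 17.3205/(2*4) = 2.1651

-2.2500 ± 2.1651i


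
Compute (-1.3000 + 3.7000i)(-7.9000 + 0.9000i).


Real = -1.3*(-7.9) - 3.7*0.9 = 10.27 - 3.33 = 6.94
Imag = -1.3*0.9 - (7.9)*3.7 = -1.17 - (29.23) = -30.4

6.9400 - 30.4000i


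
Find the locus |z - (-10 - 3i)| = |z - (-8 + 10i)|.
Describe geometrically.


Equal distances means the locus is the perpendicular bisector of z1 and z2.
Midpoint = ((-10+(-8))/2, (-3+10)/2) = (-9.0000, 3.5000)

Perpendicular bisector through (-9.0000, 3.5000)


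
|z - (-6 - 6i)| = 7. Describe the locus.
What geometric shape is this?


|z - z0| = r is a circle with center z0 and radius r.
Center = (-6, -6), radius = 7

Circle with center (-6, -6) and radius 7


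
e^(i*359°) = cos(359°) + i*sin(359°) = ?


cos(359°) = 0.9998
sin(359°) = -0.0175

e^(i*359°) = 0.9998 - 0.0175i


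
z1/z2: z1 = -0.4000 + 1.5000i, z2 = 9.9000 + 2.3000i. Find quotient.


Conjugate of z2 = 9.9000 - 2.3000i
Numerator: (-0.4000 + 1.5000i)(9.9000 - 2.3000i) = -0.5100 + 15.7700i
Denominator: 9.9^2 + 2.3^2 = 103.3
Result = (-0.5100 + 15.7700i)/103.3

-0.0049 + 0.1527i


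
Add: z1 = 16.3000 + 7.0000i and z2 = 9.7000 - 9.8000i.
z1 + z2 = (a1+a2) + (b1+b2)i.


Real: 16.3 + 9.7 = 26
Imag: 7 - 9.8 = -2.8

26.0000 - 2.8000i


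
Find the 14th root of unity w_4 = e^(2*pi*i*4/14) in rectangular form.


Angle = 360*4/14 = 102.8571°
a = cos(102.8571°) = -0.2225
b = sin(102.8571°) = 0.9749

-0.2225 + 0.9749i


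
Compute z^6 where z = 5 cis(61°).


r^6 = 5^6 = 15625
n*theta = 6*61° = 366° = 6° (mod 360)
a = 15625*cos(6°) = 15539.4046
b = 15625*sin(6°) = 1633.2572

15625 cis(6°) = 15539.4046 + 1633.2572i


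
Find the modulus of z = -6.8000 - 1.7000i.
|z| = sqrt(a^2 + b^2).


|z| = sqrt((-6.8)^2 + (-1.7)^2) = sqrt(46.24 + 2.89) = sqrt(49.13) = 7.0093

|z| = 7.0093


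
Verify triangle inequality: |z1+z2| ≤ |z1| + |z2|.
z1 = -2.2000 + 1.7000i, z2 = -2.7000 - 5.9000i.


|z1| = sqrt((-2.2)^2 + 1.7^2) = sqrt(7.73) = 2.7803
|z2| = sqrt((-2.7)^2 + (-5.9)^2) = sqrt(42.1) = 6.4885
z1+z2 = -4.9000 - 4.2000i
|z1+z2| = sqrt(41.65) = 6.4537
|z1|+|z2| = 2.7803 + 6.4885 = 9.2688

|z1+z2| = 6.4537 ≤ |z1|+|z2| = 9.2688 (verified)


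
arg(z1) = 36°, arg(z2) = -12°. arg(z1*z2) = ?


arg(z1*z2) = 36° - 12° = 24°
Normalized to (-180°, 180°]: 24°

24°


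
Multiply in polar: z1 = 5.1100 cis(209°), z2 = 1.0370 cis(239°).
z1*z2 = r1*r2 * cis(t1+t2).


r = 5.1100 * 1.0370 = 5.2991
theta = 209° + 239° = 448° = 88° (mod 360)

5.2991 cis(88°)


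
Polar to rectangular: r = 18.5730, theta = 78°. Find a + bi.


a = 18.5730*cos(78°) = 18.5730*0.20791 = 3.8615
b = 18.5730*sin(78°) = 18.5730*0.978148 = 18.1671

3.8615 + 18.1671i


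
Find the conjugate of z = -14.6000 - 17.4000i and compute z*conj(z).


z_bar = -14.6000 + 17.4000i
z*z_bar = (-14.6)^2 + (-17.4)^2 = 213.16 + 302.76 = 515.92

z_bar = -14.6000 + 17.4000i, z*z_bar = 515.92


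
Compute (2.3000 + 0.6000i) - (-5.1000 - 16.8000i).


Real: 2.3 + 5.1 = 7.4
Imag: 0.6 + 16.8 = 17.4

7.4000 + 17.4000i


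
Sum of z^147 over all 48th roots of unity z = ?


The roots are w_k = w^k with w = e^(2*pi*i/48), and (w^k)^147 = (w^147)^k.
So S = 1 + u + u^2 + ... + u^(47) with u = w^147.
147 = 3*48 + 3, so 147 is not a multiple of 48: u = (w^48)^3 * w^3 = w^3 ≠ 1 (w is a primitive 48th root), while u^48 = (w^48)^147 = 1.
Geometric series: S = (1 - u^48)/(1 - u) = (1 - 1)/(1 - u) = 0

S = 0


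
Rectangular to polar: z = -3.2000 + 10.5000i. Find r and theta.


r = sqrt(10.24+110.25) = sqrt(120.49) = 10.9768
theta = atan2(10.5, -3.2) = 106.9492 degrees

r = 10.9768, theta = 106.9492 degrees


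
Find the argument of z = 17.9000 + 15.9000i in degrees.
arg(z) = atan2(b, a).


Re = 17.9, Im = 15.9
arg = atan2(15.9, 17.9) = 41.6137 degrees

arg(z) = 41.6137 degrees


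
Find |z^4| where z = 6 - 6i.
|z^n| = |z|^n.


|z| = sqrt(36+36) = sqrt(72) = 8.4853
|z^4| = |z|^4 = (sqrt(72))^4 = 72^2 = 5184

|z^4| = 5184


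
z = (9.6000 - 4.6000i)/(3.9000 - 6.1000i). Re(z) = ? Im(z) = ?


Multiply by conjugate: (9.6000 - 4.6000i)(3.9000 + 6.1000i) / (3.9^2 + (-6.1)^2)
Numerator real = 9.6*3.9 - (4.6)*(-6.1) = 65.5
Numerator imag = -4.6*3.9 - 9.6*(-6.1) = 40.62
Denominator = 52.42
Re(z) = 65.5/52.42 = 1.2495
Im(z) = 40.62/52.42 = 0.7749

Re(z) = 1.2495, Im(z) = 0.7749


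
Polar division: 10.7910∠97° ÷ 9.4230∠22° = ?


r = 10.7910 / 9.4230 = 1.1452
theta = 97° - 22° = 75° = 75° (mod 360)

1.1452 cis(75°)


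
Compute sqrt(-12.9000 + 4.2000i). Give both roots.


|z| = sqrt(166.41+17.64) = 13.5665
sqrt((|z|+a)/2) = sqrt((13.5665+(-12.9))/2) = sqrt(0.3333) = 0.5773
sqrt((|z|-a)/2) = sqrt((13.5665-(-12.9))/2) = sqrt(13.2333) = 3.6378

±(0.5773 + 3.6378i) i.e. 0.5773 + 3.6378i and -0.5773 - 3.6378i


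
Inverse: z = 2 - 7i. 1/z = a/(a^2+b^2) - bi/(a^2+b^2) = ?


|z|^2 = 4+49 = 53
1/z = (2 + 7i)/53

1/z = 0.0377 + 0.1321i


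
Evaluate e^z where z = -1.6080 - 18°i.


e^-1.6080 = 0.2003
cos(-18°) = 0.9511
sin(-18°) = -0.309
Real = 0.2003*0.9511 = 0.1905
Imag = 0.2003*(-0.309) = -0.0619

0.1905 - 0.0619i


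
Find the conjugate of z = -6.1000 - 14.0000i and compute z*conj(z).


z_bar = -6.1000 + 14.0000i
z*z_bar = (-6.1)^2 + (-14)^2 = 37.21 + 196 = 233.21

z_bar = -6.1000 + 14.0000i, z*z_bar = 233.21


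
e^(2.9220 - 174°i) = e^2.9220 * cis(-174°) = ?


e^2.9220 = 18.5784
cos(-174°) = -0.99452
sin(-174°) = -0.10453
Real = 18.5784*(-0.99452) = -18.4766
Imag = 18.5784*(-0.10453) = -1.9420

-18.4766 - 1.9420i


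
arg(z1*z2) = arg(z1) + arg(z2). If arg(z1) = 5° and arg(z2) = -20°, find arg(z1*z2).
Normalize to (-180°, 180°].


arg(z1*z2) = 5° - 20° = -15°
Normalized to (-180°, 180°]: -15°

-15°


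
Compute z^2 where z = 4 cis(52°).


r^2 = 4^2 = 16
n*theta = 2*52° = 104° = 104° (mod 360)
a = 16*cos(104°) = -3.8708
b = 16*sin(104°) = 15.5247

16 cis(104°) = -3.8708 + 15.5247i


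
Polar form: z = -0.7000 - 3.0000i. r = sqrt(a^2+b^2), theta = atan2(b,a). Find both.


r = sqrt(0.49+9) = sqrt(9.49) = 3.0806
theta = atan2(-3, -0.7) = -103.1340 degrees

r = 3.0806, theta = -103.1340 degrees


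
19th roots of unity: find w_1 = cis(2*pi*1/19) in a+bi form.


Angle = 360*1/19 = 18.9474°
a = cos(18.9474°) = 0.9458
b = sin(18.9474°) = 0.3247

0.9458 + 0.3247i


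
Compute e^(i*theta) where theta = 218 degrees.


cos(218°) = -0.7880
sin(218°) = -0.6157

e^(i*218°) = -0.7880 - 0.6157i


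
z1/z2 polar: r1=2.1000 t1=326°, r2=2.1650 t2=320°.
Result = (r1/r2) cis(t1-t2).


r = 2.1000 / 2.1650 = 0.9700
theta = 326° - 320° = 6° = 6° (mod 360)

0.9700 cis(6°)


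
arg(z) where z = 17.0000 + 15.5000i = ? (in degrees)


Re = 17, Im = 15.5
arg = atan2(15.5, 17) = 42.3575 degrees

arg(z) = 42.3575 degrees


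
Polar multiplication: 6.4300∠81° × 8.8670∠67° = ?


r = 6.4300 * 8.8670 = 57.0148
theta = 81° + 67° = 148° = 148° (mod 360)

57.0148 cis(148°)


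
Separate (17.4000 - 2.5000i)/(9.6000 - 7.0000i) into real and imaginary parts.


Multiply by conjugate: (17.4000 - 2.5000i)(9.6000 + 7.0000i) / (9.6^2 + (-7)^2)
Numerator real = 17.4*9.6 - (2.5)*(-7) = 184.54
Numerator imag = -2.5*9.6 - 17.4*(-7) = 97.8
Denominator = 141.16
Re(z) = 184.54/141.16 = 1.3073
Im(z) = 97.8/141.16 = 0.6928

Re(z) = 1.3073, Im(z) = 0.6928


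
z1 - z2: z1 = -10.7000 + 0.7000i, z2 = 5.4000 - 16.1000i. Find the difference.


Real: -10.7 - 5.4 = -16.1
Imag: 0.7 + 16.1 = 16.8

-16.1000 + 16.8000i


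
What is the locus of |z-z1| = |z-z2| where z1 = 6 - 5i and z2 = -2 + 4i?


Equal distances means the locus is the perpendicular bisector of z1 and z2.
Midpoint = ((6+(-2))/2, (-5+4)/2) = (2.0000, -0.5000)

Perpendicular bisector through (2.0000, -0.5000)


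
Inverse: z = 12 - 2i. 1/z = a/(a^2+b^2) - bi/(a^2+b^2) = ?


|z|^2 = 144+4 = 148
1/z = (12 + 2i)/148

1/z = 0.0811 + 0.0135i


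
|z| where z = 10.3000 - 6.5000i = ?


|z| = sqrt(10.3^2 + (-6.5)^2) = sqrt(106.09 + 42.25) = sqrt(148.34) = 12.1795

|z| = 12.1795


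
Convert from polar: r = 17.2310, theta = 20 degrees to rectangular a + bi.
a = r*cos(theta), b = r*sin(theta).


a = 17.2310*cos(20°) = 17.2310*0.93969 = 16.1918
b = 17.2310*sin(20°) = 17.2310*0.34202 = 5.8933

16.1918 + 5.8933i


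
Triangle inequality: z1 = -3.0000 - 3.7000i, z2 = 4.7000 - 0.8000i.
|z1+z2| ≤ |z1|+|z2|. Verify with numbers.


|z1| = sqrt((-3)^2 + (-3.7)^2) = sqrt(22.69) = 4.7634
|z2| = sqrt(4.7^2 + (-0.8)^2) = sqrt(22.73) = 4.7676
z1+z2 = 1.7000 - 4.5000i
|z1+z2| = sqrt(23.14) = 4.8104
|z1|+|z2| = 4.7634 + 4.7676 = 9.5310

|z1+z2| = 4.8104 ≤ |z1|+|z2| = 9.5310 (verified)


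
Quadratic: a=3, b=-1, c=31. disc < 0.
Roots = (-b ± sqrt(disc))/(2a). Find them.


disc = (-1)^2 - 4*3*31 = 1 - 372 = -371
sqrt(|disc|) = sqrt(371) = 19.2614
Real part = 1/(2*3) = 0.1667
Imag part = 19.2614/(2*3) = 3.2102

0.1667 ± 3.2102i


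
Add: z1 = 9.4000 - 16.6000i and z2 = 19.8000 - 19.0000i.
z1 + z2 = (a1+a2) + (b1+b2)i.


Real: 9.4 + 19.8 = 29.2
Imag: -16.6 - 19 = -35.6

29.2000 - 35.6000i


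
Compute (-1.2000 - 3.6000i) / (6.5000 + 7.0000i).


Conjugate of z2 = 6.5000 - 7.0000i
Numerator: (-1.2000 - 3.6000i)(6.5000 - 7.0000i) = -33.0000 - 15.0000i
Denominator: 6.5^2 + 7^2 = 91.25
Result = (-33.0000 - 15.0000i)/91.25

-0.3616 - 0.1644i


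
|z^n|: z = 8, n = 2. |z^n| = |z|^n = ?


|z| = sqrt(64+0) = sqrt(64) = 8
|z^2| = |z|^2 = 8^2 = 64

|z^2| = 64


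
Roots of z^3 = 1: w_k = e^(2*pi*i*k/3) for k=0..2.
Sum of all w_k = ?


The sum of all 3th roots of unity is 0.
Geometric series: (1 - w^3)/(1 - w) = (1-1)/(1-w) = 0 since w^3 = 1, w ≠ 1.
Alternatively: coefficient of z^2 in z^3 - 1 is 0.

0


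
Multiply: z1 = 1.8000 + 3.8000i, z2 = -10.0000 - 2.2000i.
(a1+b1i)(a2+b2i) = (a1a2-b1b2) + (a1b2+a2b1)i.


Real = 1.8*(-10) - 3.8*(-2.2) = -18 - (-8.36) = -9.64
Imag = 1.8*(-2.2) - (10)*3.8 = -3.96 - (38) = -41.96

-9.6400 - 41.9600i


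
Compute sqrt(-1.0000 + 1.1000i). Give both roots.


|z| = sqrt(1+1.21) = 1.4866
sqrt((|z|+a)/2) = sqrt((1.4866+(-1))/2) = sqrt(0.2433) = 0.4933
sqrt((|z|-a)/2) = sqrt((1.4866-(-1))/2) = sqrt(1.2433) = 1.1150

±(0.4933 + 1.1150i) i.e. 0.4933 + 1.1150i and -0.4933 - 1.1150i


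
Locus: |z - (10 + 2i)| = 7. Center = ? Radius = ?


|z - z0| = r is a circle with center z0 and radius r.
Center = (10, 2), radius = 7

Circle with center (10, 2) and radius 7


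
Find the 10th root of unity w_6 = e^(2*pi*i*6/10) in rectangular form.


Angle = 360*6/10 = 216°
a = cos(216°) = -0.8090
b = sin(216°) = -0.5878

-0.8090 - 0.5878i


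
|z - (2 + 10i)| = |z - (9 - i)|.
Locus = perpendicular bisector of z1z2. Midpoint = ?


Equal distances means the locus is the perpendicular bisector of z1 and z2.
Midpoint = ((2+9)/2, (10+(-1))/2) = (5.5000, 4.5000)

Perpendicular bisector through (5.5000, 4.5000)


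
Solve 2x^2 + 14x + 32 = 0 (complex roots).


disc = 14^2 - 4*2*32 = 196 - 256 = -60
sqrt(|disc|) = sqrt(60) = 7.7460
Real part = -14/(2*2) = -3.5000
Imag part = 7.7460/(2*2) = 1.9365

-3.5000 ± 1.9365i


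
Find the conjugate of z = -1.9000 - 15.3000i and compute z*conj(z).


z_bar = -1.9000 + 15.3000i
z*z_bar = (-1.9)^2 + (-15.3)^2 = 3.61 + 234.09 = 237.7

z_bar = -1.9000 + 15.3000i, z*z_bar = 237.7


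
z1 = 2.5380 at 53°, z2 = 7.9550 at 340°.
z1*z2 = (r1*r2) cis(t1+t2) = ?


r = 2.5380 * 7.9550 = 20.1898
theta = 53° + 340° = 393° = 33° (mod 360)

20.1898 cis(33°)


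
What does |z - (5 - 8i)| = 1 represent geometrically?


|z - z0| = r is a circle with center z0 and radius r.
Center = (5, -8), radius = 1

Circle with center (5, -8) and radius 1


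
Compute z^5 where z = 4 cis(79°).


r^5 = 4^5 = 1024
n*theta = 5*79° = 395° = 35° (mod 360)
a = 1024*cos(35°) = 838.8117
b = 1024*sin(35°) = 587.3423

1024 cis(35°) = 838.8117 + 587.3423i


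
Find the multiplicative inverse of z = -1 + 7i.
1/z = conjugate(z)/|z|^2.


|z|^2 = 1+49 = 50
1/z = (-1 - 7i)/50

1/z = -0.0200 - 0.1400i


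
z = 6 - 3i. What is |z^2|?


|z| = sqrt(36+9) = sqrt(45) = 6.7082
|z^2| = |z|^2 = (sqrt(45))^2 = 45

|z^2| = 45


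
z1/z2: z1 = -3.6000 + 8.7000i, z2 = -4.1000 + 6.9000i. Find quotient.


Conjugate of z2 = -4.1000 - 6.9000i
Numerator: (-3.6000 + 8.7000i)(-4.1000 - 6.9000i) = 74.7900 - 10.8300i
Denominator: (-4.1)^2 + 6.9^2 = 64.42
Result = (74.7900 - 10.8300i)/64.42

1.1610 - 0.1681i


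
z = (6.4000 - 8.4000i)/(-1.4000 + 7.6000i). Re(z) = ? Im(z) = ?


Multiply by conjugate: (6.4000 - 8.4000i)(-1.4000 - 7.6000i) / ((-1.4)^2 + 7.6^2)
Numerator real = 6.4*(-1.4) - (8.4)*7.6 = -72.8
Numerator imag = -8.4*(-1.4) - 6.4*7.6 = -36.88
Denominator = 59.72
Re(z) = -72.8/59.72 = -1.2190
Im(z) = -36.88/59.72 = -0.6175

Re(z) = -1.2190, Im(z) = -0.6175


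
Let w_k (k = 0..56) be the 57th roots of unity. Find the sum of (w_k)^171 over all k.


The roots are w_k = w^k with w = e^(2*pi*i/57), and (w^k)^171 = (w^171)^k.
So S = 1 + u + u^2 + ... + u^(56) with u = w^171.
171 = 3*57 + 0, so 171 is a multiple of 57 and u = (w^57)^3 = 1.
Every one of the 57 terms equals 1: S = 57

S = 57


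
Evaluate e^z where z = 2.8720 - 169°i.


e^2.8720 = 17.6723
cos(-169°) = -0.981627
sin(-169°) = -0.190809
Real = 17.6723*(-0.981627) = -17.3476
Imag = 17.6723*(-0.190809) = -3.3720

-17.3476 - 3.3720i


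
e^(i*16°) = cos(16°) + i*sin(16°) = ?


cos(16°) = 0.9613
sin(16°) = 0.2756

e^(i*16°) = 0.9613 + 0.2756i


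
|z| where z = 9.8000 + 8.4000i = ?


|z| = sqrt(9.8^2 + 8.4^2) = sqrt(96.04 + 70.56) = sqrt(166.6) = 12.9074

|z| = 12.9074


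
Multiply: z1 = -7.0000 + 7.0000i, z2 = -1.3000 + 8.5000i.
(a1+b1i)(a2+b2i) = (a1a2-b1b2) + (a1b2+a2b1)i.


Real = -7*(-1.3) - 7*8.5 = 9.1 - 59.5 = -50.4
Imag = -7*8.5 - (1.3)*7 = -59.5 - (9.1) = -68.6

-50.4000 - 68.6000i


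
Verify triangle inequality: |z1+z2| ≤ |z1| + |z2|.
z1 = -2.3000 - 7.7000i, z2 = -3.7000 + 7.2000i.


|z1| = sqrt((-2.3)^2 + (-7.7)^2) = sqrt(64.58) = 8.0362
|z2| = sqrt((-3.7)^2 + 7.2^2) = sqrt(65.53) = 8.0951
z1+z2 = -6.0000 - 0.5000i
|z1+z2| = sqrt(36.25) = 6.0208
|z1|+|z2| = 8.0362 + 8.0951 = 16.1313

|z1+z2| = 6.0208 ≤ |z1|+|z2| = 16.1313 (verified)


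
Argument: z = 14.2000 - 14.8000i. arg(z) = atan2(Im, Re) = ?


Re = 14.2, Im = -14.8
arg = atan2(-14.8, 14.2) = -46.1853 degrees

arg(z) = -46.1853 degrees


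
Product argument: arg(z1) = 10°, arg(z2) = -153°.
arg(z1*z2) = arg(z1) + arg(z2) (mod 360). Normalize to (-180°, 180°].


arg(z1*z2) = 10° - 153° = -143°
Normalized to (-180°, 180°]: -143°

-143°


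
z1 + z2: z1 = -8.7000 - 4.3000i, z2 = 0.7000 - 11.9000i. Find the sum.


Real: -8.7 + 0.7 = -8
Imag: -4.3 - 11.9 = -16.2

-8.0000 - 16.2000i


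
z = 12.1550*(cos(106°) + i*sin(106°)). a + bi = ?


a = 12.1550*cos(106°) = 12.1550*(-0.27564) = -3.3504
b = 12.1550*sin(106°) = 12.1550*0.96126 = 11.6841

-3.3504 + 11.6841i


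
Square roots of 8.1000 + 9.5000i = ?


|z| = sqrt(65.61+90.25) = 12.4844
sqrt((|z|+a)/2) = sqrt((12.4844+8.1)/2) = sqrt(10.2922) = 3.2081
sqrt((|z|-a)/2) = sqrt((12.4844-8.1)/2) = sqrt(2.1922) = 1.4806

±(3.2081 + 1.4806i) i.e. 3.2081 + 1.4806i and -3.2081 - 1.4806i


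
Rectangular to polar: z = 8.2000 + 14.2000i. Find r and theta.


r = sqrt(67.24+201.64) = sqrt(268.88) = 16.3976
theta = atan2(14.2, 8.2) = 59.9951 degrees

r = 16.3976, theta = 59.9951 degrees


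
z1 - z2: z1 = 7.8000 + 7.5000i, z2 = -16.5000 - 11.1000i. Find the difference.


Real: 7.8 + 16.5 = 24.3
Imag: 7.5 + 11.1 = 18.6

24.3000 + 18.6000i


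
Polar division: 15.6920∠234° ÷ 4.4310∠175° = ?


r = 15.6920 / 4.4310 = 3.5414
theta = 234° - 175° = 59° = 59° (mod 360)

3.5414 cis(59°)


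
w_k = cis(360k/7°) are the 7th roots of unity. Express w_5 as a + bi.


Angle = 360*5/7 = 257.1429°
a = cos(257.1429°) = -0.2225
b = sin(257.1429°) = -0.9749

-0.2225 - 0.9749i


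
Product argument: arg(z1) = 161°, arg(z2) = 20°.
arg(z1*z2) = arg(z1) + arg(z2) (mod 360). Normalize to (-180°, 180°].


arg(z1*z2) = 161° + 20° = 181°
Normalized to (-180°, 180°]: -179°

-179°


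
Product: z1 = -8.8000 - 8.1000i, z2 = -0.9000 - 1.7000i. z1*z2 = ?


Real = -8.8*(-0.9) - (-8.1)*(-1.7) = 7.92 - 13.77 = -5.85
Imag = -8.8*(-1.7) - (0.9)*(-8.1) = 14.96 + 7.29 = 22.25

-5.8500 + 22.2500i


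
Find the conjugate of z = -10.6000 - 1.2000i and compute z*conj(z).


z_bar = -10.6000 + 1.2000i
z*z_bar = (-10.6)^2 + (-1.2)^2 = 112.36 + 1.44 = 113.8

z_bar = -10.6000 + 1.2000i, z*z_bar = 113.8


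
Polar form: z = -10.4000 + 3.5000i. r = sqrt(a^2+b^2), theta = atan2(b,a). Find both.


r = sqrt(108.16+12.25) = sqrt(120.41) = 10.9731
theta = atan2(3.5, -10.4) = 161.3999 degrees

r = 10.9731, theta = 161.3999 degrees


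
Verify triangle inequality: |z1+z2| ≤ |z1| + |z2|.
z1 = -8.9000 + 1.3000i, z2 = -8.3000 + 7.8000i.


|z1| = sqrt((-8.9)^2 + 1.3^2) = sqrt(80.9) = 8.9944
|z2| = sqrt((-8.3)^2 + 7.8^2) = sqrt(129.73) = 11.3899
z1+z2 = -17.2000 + 9.1000i
|z1+z2| = sqrt(378.65) = 19.4589
|z1|+|z2| = 8.9944 + 11.3899 = 20.3843

|z1+z2| = 19.4589 ≤ |z1|+|z2| = 20.3843 (verified)


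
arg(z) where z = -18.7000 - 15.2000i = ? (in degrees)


Re = -18.7, Im = -15.2
arg = atan2(-15.2, -18.7) = -140.8946 degrees

arg(z) = -140.8946 degrees


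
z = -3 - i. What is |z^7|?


|z| = sqrt(9+1) = sqrt(10) = 3.1623
|z^7| = |z|^7 = (sqrt(10))^7 = 10^3 * sqrt(10) = 1000*sqrt(10)

|z^7| = 1000*sqrt(10) ≈ 3162.2777


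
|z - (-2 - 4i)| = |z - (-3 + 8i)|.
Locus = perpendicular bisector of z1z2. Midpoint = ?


Equal distances means the locus is the perpendicular bisector of z1 and z2.
Midpoint = ((-2+(-3))/2, (-4+8)/2) = (-2.5000, 2.0000)

Perpendicular bisector through (-2.5000, 2.0000)


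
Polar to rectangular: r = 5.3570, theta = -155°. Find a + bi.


a = 5.3570*cos(-155°) = 5.3570*(-0.90631) = -4.8551
b = 5.3570*sin(-155°) = 5.3570*(-0.42262) = -2.2640

-4.8551 - 2.2640i


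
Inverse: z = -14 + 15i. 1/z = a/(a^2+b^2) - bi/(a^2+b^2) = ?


|z|^2 = 196+225 = 421
1/z = (-14 - 15i)/421

1/z = -0.0333 - 0.0356i


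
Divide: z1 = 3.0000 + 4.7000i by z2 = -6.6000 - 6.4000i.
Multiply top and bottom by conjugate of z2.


Conjugate of z2 = -6.6000 + 6.4000i
Numerator: (3.0000 + 4.7000i)(-6.6000 + 6.4000i) = -49.8800 - 11.8200i
Denominator: (-6.6)^2 + (-6.4)^2 = 84.52
Result = (-49.8800 - 11.8200i)/84.52

-0.5902 - 0.1398i


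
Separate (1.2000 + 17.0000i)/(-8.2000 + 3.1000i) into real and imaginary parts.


Multiply by conjugate: (1.2000 + 17.0000i)(-8.2000 - 3.1000i) / ((-8.2)^2 + 3.1^2)
Numerator real = 1.2*(-8.2) + 17*3.1 = 42.86
Numerator imag = 17*(-8.2) - 1.2*3.1 = -143.12
Denominator = 76.85
Re(z) = 42.86/76.85 = 0.5577
Im(z) = -143.12/76.85 = -1.8623

Re(z) = 0.5577, Im(z) = -1.8623


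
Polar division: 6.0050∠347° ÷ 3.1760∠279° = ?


r = 6.0050 / 3.1760 = 1.8907
theta = 347° - 279° = 68° = 68° (mod 360)

1.8907 cis(68°)


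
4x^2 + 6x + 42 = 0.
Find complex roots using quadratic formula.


disc = 6^2 - 4*4*42 = 36 - 672 = -636
sqrt(|disc|) = sqrt(636) = 25.2190
Real part = -6/(2*4) = -0.7500
Imag part = 25.2190/(2*4) = 3.1524

-0.7500 ± 3.1524i


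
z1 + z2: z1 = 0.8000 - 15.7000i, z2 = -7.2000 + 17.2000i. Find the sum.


Real: 0.8 - 7.2 = -6.4
Imag: -15.7 + 17.2 = 1.5

-6.4000 + 1.5000i


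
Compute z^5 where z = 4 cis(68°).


r^5 = 4^5 = 1024
n*theta = 5*68° = 340° = 340° (mod 360)
a = 1024*cos(340°) = 962.2452
b = 1024*sin(340°) = -350.2286

1024 cis(340°) = 962.2452 - 350.2286i


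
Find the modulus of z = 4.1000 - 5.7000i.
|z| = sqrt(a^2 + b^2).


|z| = sqrt(4.1^2 + (-5.7)^2) = sqrt(16.81 + 32.49) = sqrt(49.3) = 7.0214

|z| = 7.0214


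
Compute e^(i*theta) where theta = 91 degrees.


cos(91°) = -0.0175
sin(91°) = 0.9998

e^(i*91°) = -0.0175 + 0.9998i


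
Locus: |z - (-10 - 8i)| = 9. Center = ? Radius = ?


|z - z0| = r is a circle with center z0 and radius r.
Center = (-10, -8), radius = 9

Circle with center (-10, -8) and radius 9


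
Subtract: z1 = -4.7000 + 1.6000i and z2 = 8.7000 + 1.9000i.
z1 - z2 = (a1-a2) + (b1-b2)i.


Real: -4.7 - 8.7 = -13.4
Imag: 1.6 - 1.9 = -0.3

-13.4000 - 0.3000i


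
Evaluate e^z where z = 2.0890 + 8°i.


e^2.0890 = 8.0768
cos(8°) = 0.99027
sin(8°) = 0.139173
Real = 8.0768*0.99027 = 7.9982
Imag = 8.0768*0.139173 = 1.1241

7.9982 + 1.1241i


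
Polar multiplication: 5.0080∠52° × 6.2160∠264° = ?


r = 5.0080 * 6.2160 = 31.1297
theta = 52° + 264° = 316° = 316° (mod 360)

31.1297 cis(316°)


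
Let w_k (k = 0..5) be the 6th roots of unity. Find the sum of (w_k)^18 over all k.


The roots are w_k = w^k with w = e^(2*pi*i/6), and (w^k)^18 = (w^18)^k.
So S = 1 + u + u^2 + ... + u^(5) with u = w^18.
18 = 3*6 + 0, so 18 is a multiple of 6 and u = (w^6)^3 = 1.
Every one of the 6 terms equals 1: S = 6

S = 6


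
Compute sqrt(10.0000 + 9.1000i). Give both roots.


|z| = sqrt(100+82.81) = 13.5207
sqrt((|z|+a)/2) = sqrt((13.5207+10)/2) = sqrt(11.7604) = 3.4293
sqrt((|z|-a)/2) = sqrt((13.5207-10)/2) = sqrt(1.7604) = 1.3268

±(3.4293 + 1.3268i) i.e. 3.4293 + 1.3268i and -3.4293 - 1.3268i


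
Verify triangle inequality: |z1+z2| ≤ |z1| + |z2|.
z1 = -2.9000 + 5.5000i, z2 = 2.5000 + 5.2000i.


|z1| = sqrt((-2.9)^2 + 5.5^2) = sqrt(38.66) = 6.2177
|z2| = sqrt(2.5^2 + 5.2^2) = sqrt(33.29) = 5.7697
z1+z2 = -0.4000 + 10.7000i
|z1+z2| = sqrt(114.65) = 10.7075
|z1|+|z2| = 6.2177 + 5.7697 = 11.9874

|z1+z2| = 10.7075 ≤ |z1|+|z2| = 11.9874 (verified)


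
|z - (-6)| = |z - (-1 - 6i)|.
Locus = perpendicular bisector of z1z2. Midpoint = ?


Equal distances means the locus is the perpendicular bisector of z1 and z2.
Midpoint = ((-6+(-1))/2, (0+(-6))/2) = (-3.5000, -3.0000)

Perpendicular bisector through (-3.5000, -3.0000)


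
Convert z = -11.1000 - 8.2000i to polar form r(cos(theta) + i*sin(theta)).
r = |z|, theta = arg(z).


r = sqrt(123.21+67.24) = sqrt(190.45) = 13.8004
theta = atan2(-8.2, -11.1) = -143.5453 degrees

r = 13.8004, theta = -143.5453 degrees


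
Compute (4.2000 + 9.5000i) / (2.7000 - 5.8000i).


Conjugate of z2 = 2.7000 + 5.8000i
Numerator: (4.2000 + 9.5000i)(2.7000 + 5.8000i) = -43.7600 + 50.0100i
Denominator: 2.7^2 + (-5.8)^2 = 40.93
Result = (-43.7600 + 50.0100i)/40.93

-1.0691 + 1.2218i


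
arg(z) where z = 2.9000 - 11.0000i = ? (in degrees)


Re = 2.9, Im = -11
arg = atan2(-11, 2.9) = -75.2308 degrees

arg(z) = -75.2308 degrees


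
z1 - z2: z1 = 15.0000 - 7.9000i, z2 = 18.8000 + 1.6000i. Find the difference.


Real: 15 - 18.8 = -3.8
Imag: -7.9 - 1.6 = -9.5

-3.8000 - 9.5000i


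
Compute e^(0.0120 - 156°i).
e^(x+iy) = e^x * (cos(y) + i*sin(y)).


e^0.0120 = 1.0121
cos(-156°) = -0.9135
sin(-156°) = -0.4067
Real = 1.0121*(-0.9135) = -0.9246
Imag = 1.0121*(-0.4067) = -0.4116

-0.9246 - 0.4116i


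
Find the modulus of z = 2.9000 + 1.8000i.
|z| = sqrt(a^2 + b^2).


|z| = sqrt(2.9^2 + 1.8^2) = sqrt(8.41 + 3.24) = sqrt(11.65) = 3.4132

|z| = 3.4132


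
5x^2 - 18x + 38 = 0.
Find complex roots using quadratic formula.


disc = (-18)^2 - 4*5*38 = 324 - 760 = -436
sqrt(|disc|) = sqrt(436) = 20.8806
Real part = 18/(2*5) = 1.8000
Imag part = 20.8806/(2*5) = 2.0881

1.8000 ± 2.0881i


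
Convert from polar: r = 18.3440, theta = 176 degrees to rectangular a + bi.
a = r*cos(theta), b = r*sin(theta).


a = 18.3440*cos(176°) = 18.3440*(-0.997564) = -18.2993
b = 18.3440*sin(176°) = 18.3440*0.069756 = 1.2796

-18.2993 + 1.2796i


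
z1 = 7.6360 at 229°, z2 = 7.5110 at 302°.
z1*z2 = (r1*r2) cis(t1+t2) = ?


r = 7.6360 * 7.5110 = 57.3540
theta = 229° + 302° = 531° = 171° (mod 360)

57.3540 cis(171°)


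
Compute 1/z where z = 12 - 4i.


|z|^2 = 144+16 = 160
1/z = (12 + 4i)/160

1/z = 0.0750 + 0.0250i


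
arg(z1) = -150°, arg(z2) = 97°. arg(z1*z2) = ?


arg(z1*z2) = -150° + 97° = -53°
Normalized to (-180°, 180°]: -53°

-53°


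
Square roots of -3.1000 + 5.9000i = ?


|z| = sqrt(9.61+34.81) = 6.6648
sqrt((|z|+a)/2) = sqrt((6.6648+(-3.1))/2) = sqrt(1.7824) = 1.3351
sqrt((|z|-a)/2) = sqrt((6.6648-(-3.1))/2) = sqrt(4.8824) = 2.2096

±(1.3351 + 2.2096i) i.e. 1.3351 + 2.2096i and -1.3351 - 2.2096i


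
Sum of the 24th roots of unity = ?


The sum of all 24th roots of unity is 0.
Geometric series: (1 - w^24)/(1 - w) = (1-1)/(1-w) = 0 since w^24 = 1, w ≠ 1.
Alternatively: coefficient of z^23 in z^24 - 1 is 0.

0


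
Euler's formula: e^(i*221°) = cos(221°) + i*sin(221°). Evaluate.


cos(221°) = -0.7547
sin(221°) = -0.6561

e^(i*221°) = -0.7547 - 0.6561i


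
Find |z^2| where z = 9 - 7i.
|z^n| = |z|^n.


|z| = sqrt(81+49) = sqrt(130) = 11.4018
|z^2| = |z|^2 = (sqrt(130))^2 = 130

|z^2| = 130


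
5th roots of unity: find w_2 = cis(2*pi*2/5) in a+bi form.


Angle = 360*2/5 = 144°
a = cos(144°) = -0.8090
b = sin(144°) = 0.5878

-0.8090 + 0.5878i


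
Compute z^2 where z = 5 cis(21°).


r^2 = 5^2 = 25
n*theta = 2*21° = 42° = 42° (mod 360)
a = 25*cos(42°) = 18.5786
b = 25*sin(42°) = 16.7283

25 cis(42°) = 18.5786 + 16.7283i


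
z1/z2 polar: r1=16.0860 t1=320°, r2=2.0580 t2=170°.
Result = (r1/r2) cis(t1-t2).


r = 16.0860 / 2.0580 = 7.8163
theta = 320° - 170° = 150° = 150° (mod 360)

7.8163 cis(150°)


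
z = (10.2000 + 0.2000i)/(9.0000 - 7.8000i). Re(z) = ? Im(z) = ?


Multiply by conjugate: (10.2000 + 0.2000i)(9.0000 + 7.8000i) / (9^2 + (-7.8)^2)
Numerator real = 10.2*9 + 0.2*(-7.8) = 90.24
Numerator imag = 0.2*9 - 10.2*(-7.8) = 81.36
Denominator = 141.84
Re(z) = 90.24/141.84 = 0.6362
Im(z) = 81.36/141.84 = 0.5736

Re(z) = 0.6362, Im(z) = 0.5736


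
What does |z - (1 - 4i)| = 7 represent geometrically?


|z - z0| = r is a circle with center z0 and radius r.
Center = (1, -4), radius = 7

Circle with center (1, -4) and radius 7


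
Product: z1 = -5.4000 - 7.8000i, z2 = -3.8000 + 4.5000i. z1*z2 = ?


Real = -5.4*(-3.8) - (-7.8)*4.5 = 20.52 - (-35.1) = 55.62
Imag = -5.4*4.5 - (3.8)*(-7.8) = -24.3 + 29.64 = 5.34

55.6200 + 5.3400i


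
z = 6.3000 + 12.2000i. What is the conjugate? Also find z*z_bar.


z_bar = 6.3000 - 12.2000i
z*z_bar = 6.3^2 + 12.2^2 = 39.69 + 148.84 = 188.53

z_bar = 6.3000 - 12.2000i, z*z_bar = 188.53


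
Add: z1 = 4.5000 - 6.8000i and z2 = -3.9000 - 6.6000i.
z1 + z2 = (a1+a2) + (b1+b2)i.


Real: 4.5 - 3.9 = 0.6
Imag: -6.8 - 6.6 = -13.4

0.6000 - 13.4000i


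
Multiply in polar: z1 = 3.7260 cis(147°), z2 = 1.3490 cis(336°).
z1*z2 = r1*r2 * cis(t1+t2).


r = 3.7260 * 1.3490 = 5.0264
theta = 147° + 336° = 483° = 123° (mod 360)

5.0264 cis(123°)


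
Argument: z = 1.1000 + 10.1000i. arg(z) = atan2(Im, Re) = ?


Re = 1.1, Im = 10.1
arg = atan2(10.1, 1.1) = 83.7844 degrees

arg(z) = 83.7844 degrees


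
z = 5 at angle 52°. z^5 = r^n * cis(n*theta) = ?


r^5 = 5^5 = 3125
n*theta = 5*52° = 260° = 260° (mod 360)
a = 3125*cos(260°) = -542.6506
b = 3125*sin(260°) = -3077.5242

3125 cis(260°) = -542.6506 - 3077.5242i


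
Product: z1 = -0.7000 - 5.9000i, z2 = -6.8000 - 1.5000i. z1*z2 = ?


Real = -0.7*(-6.8) - (-5.9)*(-1.5) = 4.76 - 8.85 = -4.09
Imag = -0.7*(-1.5) - (6.8)*(-5.9) = 1.05 + 40.12 = 41.17

-4.0900 + 41.1700i


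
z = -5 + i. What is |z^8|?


|z| = sqrt(25+1) = sqrt(26) = 5.0990
|z^8| = |z|^8 = (sqrt(26))^8 = 26^4 = 456976

|z^8| = 456976


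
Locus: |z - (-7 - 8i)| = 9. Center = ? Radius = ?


|z - z0| = r is a circle with center z0 and radius r.
Center = (-7, -8), radius = 9

Circle with center (-7, -8) and radius 9


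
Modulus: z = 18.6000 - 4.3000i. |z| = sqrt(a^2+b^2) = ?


|z| = sqrt(18.6^2 + (-4.3)^2) = sqrt(345.96 + 18.49) = sqrt(364.45) = 19.0906

|z| = 19.0906


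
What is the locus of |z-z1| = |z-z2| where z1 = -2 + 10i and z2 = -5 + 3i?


Equal distances means the locus is the perpendicular bisector of z1 and z2.
Midpoint = ((-2+(-5))/2, (10+3)/2) = (-3.5000, 6.5000)

Perpendicular bisector through (-3.5000, 6.5000)


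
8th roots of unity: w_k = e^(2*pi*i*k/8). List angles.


The 8th roots of unity are cis(360k/8°) for k=0..7
Angle step = 360/8 = 45°
Primitive root: cis(45°)
Primitive root = 0.7071 + 0.7071i

8 roots at angles: 0°, 45°, 90°, 135°, 180°, 225°, 270°, 315°


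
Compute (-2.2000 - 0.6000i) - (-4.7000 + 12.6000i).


Real: -2.2 + 4.7 = 2.5
Imag: -0.6 - 12.6 = -13.2

2.5000 - 13.2000i


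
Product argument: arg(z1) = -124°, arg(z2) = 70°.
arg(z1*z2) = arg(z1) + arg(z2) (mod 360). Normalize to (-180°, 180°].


arg(z1*z2) = -124° + 70° = -54°
Normalized to (-180°, 180°]: -54°

-54°


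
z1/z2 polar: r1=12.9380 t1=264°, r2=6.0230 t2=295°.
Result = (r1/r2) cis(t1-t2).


r = 12.9380 / 6.0230 = 2.1481
theta = 264° - 295° = -31° = 329° (mod 360)

2.1481 cis(329°)


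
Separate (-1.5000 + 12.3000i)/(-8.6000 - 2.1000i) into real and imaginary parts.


Multiply by conjugate: (-1.5000 + 12.3000i)(-8.6000 + 2.1000i) / ((-8.6)^2 + (-2.1)^2)
Numerator real = -1.5*(-8.6) + 12.3*(-2.1) = -12.93
Numerator imag = 12.3*(-8.6) - (-1.5)*(-2.1) = -108.93
Denominator = 78.37
Re(z) = -12.93/78.37 = -0.1650
Im(z) = -108.93/78.37 = -1.3899

Re(z) = -0.1650, Im(z) = -1.3899


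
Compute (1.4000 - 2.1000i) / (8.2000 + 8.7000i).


Conjugate of z2 = 8.2000 - 8.7000i
Numerator: (1.4000 - 2.1000i)(8.2000 - 8.7000i) = -6.7900 - 29.4000i
Denominator: 8.2^2 + 8.7^2 = 142.93
Result = (-6.7900 - 29.4000i)/142.93

-0.0475 - 0.2057i


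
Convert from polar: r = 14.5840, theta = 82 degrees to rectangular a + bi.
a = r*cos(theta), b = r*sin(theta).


a = 14.5840*cos(82°) = 14.5840*0.13917 = 2.0297
b = 14.5840*sin(82°) = 14.5840*0.99027 = 14.4421

2.0297 + 14.4421i


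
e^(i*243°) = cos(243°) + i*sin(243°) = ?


cos(243°) = -0.4540
sin(243°) = -0.8910

e^(i*243°) = -0.4540 - 0.8910i


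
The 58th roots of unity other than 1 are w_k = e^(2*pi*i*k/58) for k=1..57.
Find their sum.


With w = e^(2*pi*i/58), all 58 of the 58th roots of unity w^0 = 1, w, ..., w^(57) sum to 0: 1 + w + ... + w^(57) = (1 - w^58)/(1 - w) = 0 since w^58 = 1, w ≠ 1.
Removing the root 1: w + w^2 + ... + w^(57) = 0 - 1 = -1

Sum = -1


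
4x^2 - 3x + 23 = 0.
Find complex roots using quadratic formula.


disc = (-3)^2 - 4*4*23 = 9 - 368 = -359
sqrt(|disc|) = sqrt(359) = 18.9473
Real part = 3/(2*4) = 0.3750
Imag part = 18.9473/(2*4) = 2.3684

0.3750 ± 2.3684i


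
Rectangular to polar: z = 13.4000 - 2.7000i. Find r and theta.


r = sqrt(179.56+7.29) = sqrt(186.85) = 13.6693
theta = atan2(-2.7, 13.4) = -11.3921 degrees

r = 13.6693, theta = -11.3921 degrees


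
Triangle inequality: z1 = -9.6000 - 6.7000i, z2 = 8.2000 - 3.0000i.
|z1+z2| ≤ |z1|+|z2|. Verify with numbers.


|z1| = sqrt((-9.6)^2 + (-6.7)^2) = sqrt(137.05) = 11.7068
|z2| = sqrt(8.2^2 + (-3)^2) = sqrt(76.24) = 8.7316
z1+z2 = -1.4000 - 9.7000i
|z1+z2| = sqrt(96.05) = 9.8005
|z1|+|z2| = 11.7068 + 8.7316 = 20.4384

|z1+z2| = 9.8005 ≤ |z1|+|z2| = 20.4384 (verified)


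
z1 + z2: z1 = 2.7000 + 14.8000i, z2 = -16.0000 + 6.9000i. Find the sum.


Real: 2.7 - 16 = -13.3
Imag: 14.8 + 6.9 = 21.7

-13.3000 + 21.7000i


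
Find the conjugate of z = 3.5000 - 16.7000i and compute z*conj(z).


z_bar = 3.5000 + 16.7000i
z*z_bar = 3.5^2 + (-16.7)^2 = 12.25 + 278.89 = 291.14

z_bar = 3.5000 + 16.7000i, z*z_bar = 291.14


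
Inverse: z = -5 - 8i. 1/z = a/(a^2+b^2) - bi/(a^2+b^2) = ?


|z|^2 = 25+64 = 89
1/z = (-5 + 8i)/89

1/z = -0.0562 + 0.0899i


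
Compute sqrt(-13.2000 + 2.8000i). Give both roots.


|z| = sqrt(174.24+7.84) = 13.4937
sqrt((|z|+a)/2) = sqrt((13.4937+(-13.2))/2) = sqrt(0.1469) = 0.3832
sqrt((|z|-a)/2) = sqrt((13.4937-(-13.2))/2) = sqrt(13.3469) = 3.6533

±(0.3832 + 3.6533i) i.e. 0.3832 + 3.6533i and -0.3832 - 3.6533i


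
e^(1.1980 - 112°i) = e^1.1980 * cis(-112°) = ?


e^1.1980 = 3.3135
cos(-112°) = -0.37461
sin(-112°) = -0.92718
Real = 3.3135*(-0.37461) = -1.2413
Imag = 3.3135*(-0.92718) = -3.0722

-1.2413 - 3.0722i


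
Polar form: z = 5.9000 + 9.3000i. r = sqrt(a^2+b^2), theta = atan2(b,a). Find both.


r = sqrt(34.81+86.49) = sqrt(121.3) = 11.0136
theta = atan2(9.3, 5.9) = 57.6086 degrees

r = 11.0136, theta = 57.6086 degrees


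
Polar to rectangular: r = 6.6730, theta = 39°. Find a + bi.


a = 6.6730*cos(39°) = 6.6730*0.77715 = 5.1859
b = 6.6730*sin(39°) = 6.6730*0.62932 = 4.1995

5.1859 + 4.1995i


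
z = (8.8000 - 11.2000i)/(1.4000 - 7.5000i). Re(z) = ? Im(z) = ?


Multiply by conjugate: (8.8000 - 11.2000i)(1.4000 + 7.5000i) / (1.4^2 + (-7.5)^2)
Numerator real = 8.8*1.4 - (11.2)*(-7.5) = 96.32
Numerator imag = -11.2*1.4 - 8.8*(-7.5) = 50.32
Denominator = 58.21
Re(z) = 96.32/58.21 = 1.6547
Im(z) = 50.32/58.21 = 0.8645

Re(z) = 1.6547, Im(z) = 0.8645


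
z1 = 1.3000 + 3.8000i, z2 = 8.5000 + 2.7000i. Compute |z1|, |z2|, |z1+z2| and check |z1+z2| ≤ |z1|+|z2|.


|z1| = sqrt(1.3^2 + 3.8^2) = sqrt(16.13) = 4.0162
|z2| = sqrt(8.5^2 + 2.7^2) = sqrt(79.54) = 8.9185
z1+z2 = 9.8000 + 6.5000i
|z1+z2| = sqrt(138.29) = 11.7597
|z1|+|z2| = 4.0162 + 8.9185 = 12.9347

|z1+z2| = 11.7597 ≤ |z1|+|z2| = 12.9347 (verified)


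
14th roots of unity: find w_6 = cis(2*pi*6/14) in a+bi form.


Angle = 360*6/14 = 154.2857°
a = cos(154.2857°) = -0.9010
b = sin(154.2857°) = 0.4339

-0.9010 + 0.4339i


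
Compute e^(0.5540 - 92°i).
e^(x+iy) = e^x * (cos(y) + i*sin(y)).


e^0.5540 = 1.7402
cos(-92°) = -0.0349
sin(-92°) = -0.99939
Real = 1.7402*(-0.0349) = -0.0607
Imag = 1.7402*(-0.99939) = -1.7391

-0.0607 - 1.7391i


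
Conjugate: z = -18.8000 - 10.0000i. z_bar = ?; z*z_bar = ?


z_bar = -18.8000 + 10.0000i
z*z_bar = (-18.8)^2 + (-10)^2 = 353.44 + 100 = 453.44

z_bar = -18.8000 + 10.0000i, z*z_bar = 453.44


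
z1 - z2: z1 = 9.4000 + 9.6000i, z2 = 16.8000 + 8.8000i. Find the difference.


Real: 9.4 - 16.8 = -7.4
Imag: 9.6 - 8.8 = 0.8

-7.4000 + 0.8000i


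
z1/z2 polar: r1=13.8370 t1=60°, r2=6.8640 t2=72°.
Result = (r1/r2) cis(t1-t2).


r = 13.8370 / 6.8640 = 2.0159
theta = 60° - 72° = -12° = 348° (mod 360)

2.0159 cis(348°)


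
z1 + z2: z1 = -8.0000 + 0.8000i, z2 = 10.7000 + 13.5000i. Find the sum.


Real: -8 + 10.7 = 2.7
Imag: 0.8 + 13.5 = 14.3

2.7000 + 14.3000i


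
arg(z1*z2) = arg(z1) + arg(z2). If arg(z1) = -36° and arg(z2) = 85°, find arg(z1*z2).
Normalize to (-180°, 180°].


arg(z1*z2) = -36° + 85° = 49°
Normalized to (-180°, 180°]: 49°

49°


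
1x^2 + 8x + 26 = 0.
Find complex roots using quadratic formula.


disc = 8^2 - 4*1*26 = 64 - 104 = -40
sqrt(|disc|) = sqrt(40) = 6.3246
Real part = -8/(2*1) = -4.0000
Imag part = 6.3246/(2*1) = 3.1623

-4.0000 ± 3.1623i


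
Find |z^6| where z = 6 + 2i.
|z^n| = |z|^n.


|z| = sqrt(36+4) = sqrt(40) = 6.3246
|z^6| = |z|^6 = (sqrt(40))^6 = 40^3 = 64000

|z^6| = 64000


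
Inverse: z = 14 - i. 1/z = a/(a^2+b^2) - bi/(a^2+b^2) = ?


|z|^2 = 196+1 = 197
1/z = (14 + 1i)/197

1/z = 0.0711 + 0.0051i


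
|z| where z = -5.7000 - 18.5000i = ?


|z| = sqrt((-5.7)^2 + (-18.5)^2) = sqrt(32.49 + 342.25) = sqrt(374.74) = 19.3582

|z| = 19.3582


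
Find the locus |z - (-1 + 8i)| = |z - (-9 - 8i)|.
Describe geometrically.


Equal distances means the locus is the perpendicular bisector of z1 and z2.
Midpoint = ((-1+(-9))/2, (8+(-8))/2) = (-5.0000, 0)

Perpendicular bisector through (-5.0000, 0)


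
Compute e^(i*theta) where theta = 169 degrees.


cos(169°) = -0.9816
sin(169°) = 0.1908

e^(i*169°) = -0.9816 + 0.1908i


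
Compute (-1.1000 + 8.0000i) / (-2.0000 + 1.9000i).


Conjugate of z2 = -2.0000 - 1.9000i
Numerator: (-1.1000 + 8.0000i)(-2.0000 - 1.9000i) = 17.4000 - 13.9100i
Denominator: (-2)^2 + 1.9^2 = 7.61
Result = (17.4000 - 13.9100i)/7.61

2.2865 - 1.8279i


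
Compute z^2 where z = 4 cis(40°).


r^2 = 4^2 = 16
n*theta = 2*40° = 80° = 80° (mod 360)
a = 16*cos(80°) = 2.7784
b = 16*sin(80°) = 15.7569

16 cis(80°) = 2.7784 + 15.7569i


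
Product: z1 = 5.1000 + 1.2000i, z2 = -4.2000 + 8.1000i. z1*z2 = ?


Real = 5.1*(-4.2) - 1.2*8.1 = -21.42 - 9.72 = -31.14
Imag = 5.1*8.1 - (4.2)*1.2 = 41.31 - (5.04) = 36.27

-31.1400 + 36.2700i


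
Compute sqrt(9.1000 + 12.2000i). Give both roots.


|z| = sqrt(82.81+148.84) = 15.2201
sqrt((|z|+a)/2) = sqrt((15.2201+9.1)/2) = sqrt(12.1600) = 3.4871
sqrt((|z|-a)/2) = sqrt((15.2201-9.1)/2) = sqrt(3.0600) = 1.7493

±(3.4871 + 1.7493i) i.e. 3.4871 + 1.7493i and -3.4871 - 1.7493i


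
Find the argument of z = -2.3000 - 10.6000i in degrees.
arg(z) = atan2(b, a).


Re = -2.3, Im = -10.6
arg = atan2(-10.6, -2.3) = -102.2423 degrees

arg(z) = -102.2423 degrees


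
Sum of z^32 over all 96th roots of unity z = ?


The roots are w_k = w^k with w = e^(2*pi*i/96), and (w^k)^32 = (w^32)^k.
So S = 1 + u + u^2 + ... + u^(95) with u = w^32.
32 = 0*96 + 32, so 32 is not a multiple of 96: u = w^32 ≠ 1 (w is a primitive 96th root), while u^96 = (w^96)^32 = 1.
Geometric series: S = (1 - u^96)/(1 - u) = (1 - 1)/(1 - u) = 0

S = 0


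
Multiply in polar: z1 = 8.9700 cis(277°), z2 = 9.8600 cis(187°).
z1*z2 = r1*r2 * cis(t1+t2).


r = 8.9700 * 9.8600 = 88.4442
theta = 277° + 187° = 464° = 104° (mod 360)

88.4442 cis(104°)


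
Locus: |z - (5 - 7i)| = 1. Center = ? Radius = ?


|z - z0| = r is a circle with center z0 and radius r.
Center = (5, -7), radius = 1

Circle with center (5, -7) and radius 1


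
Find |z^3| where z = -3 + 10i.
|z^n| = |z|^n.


|z| = sqrt(9+100) = sqrt(109) = 10.4403
|z^3| = |z|^3 = (sqrt(109))^3 = 109*sqrt(109)

|z^3| = 109*sqrt(109) ≈ 1137.9934


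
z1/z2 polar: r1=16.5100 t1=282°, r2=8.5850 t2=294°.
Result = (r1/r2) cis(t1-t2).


r = 16.5100 / 8.5850 = 1.9231
theta = 282° - 294° = -12° = 348° (mod 360)

1.9231 cis(348°)


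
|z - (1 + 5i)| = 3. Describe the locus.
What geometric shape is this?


|z - z0| = r is a circle with center z0 and radius r.
Center = (1, 5), radius = 3

Circle with center (1, 5) and radius 3


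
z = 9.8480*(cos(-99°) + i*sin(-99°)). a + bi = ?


a = 9.8480*cos(-99°) = 9.8480*(-0.156434) = -1.5406
b = 9.8480*sin(-99°) = 9.8480*(-0.98769) = -9.7268

-1.5406 - 9.7268i


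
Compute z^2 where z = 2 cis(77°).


r^2 = 2^2 = 4
n*theta = 2*77° = 154° = 154° (mod 360)
a = 4*cos(154°) = -3.5952
b = 4*sin(154°) = 1.7535

4 cis(154°) = -3.5952 + 1.7535i


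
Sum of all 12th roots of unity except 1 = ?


With w = e^(2*pi*i/12), all 12 of the 12th roots of unity w^0 = 1, w, ..., w^(11) sum to 0: 1 + w + ... + w^(11) = (1 - w^12)/(1 - w) = 0 since w^12 = 1, w ≠ 1.
Removing the root 1: w + w^2 + ... + w^(11) = 0 - 1 = -1

Sum = -1


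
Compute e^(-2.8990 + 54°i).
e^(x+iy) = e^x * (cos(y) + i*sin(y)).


e^-2.8990 = 0.0551
cos(54°) = 0.5878
sin(54°) = 0.809
Real = 0.0551*0.5878 = 0.0324
Imag = 0.0551*0.809 = 0.0446

0.0324 + 0.0446i


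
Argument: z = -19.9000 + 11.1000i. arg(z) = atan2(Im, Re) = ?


Re = -19.9, Im = 11.1
arg = atan2(11.1, -19.9) = 150.8477 degrees

arg(z) = 150.8477 degrees


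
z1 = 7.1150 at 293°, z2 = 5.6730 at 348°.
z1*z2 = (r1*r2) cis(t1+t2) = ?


r = 7.1150 * 5.6730 = 40.3634
theta = 293° + 348° = 641° = 281° (mod 360)

40.3634 cis(281°)


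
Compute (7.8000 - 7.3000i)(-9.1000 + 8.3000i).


Real = 7.8*(-9.1) - (-7.3)*8.3 = -70.98 - (-60.59) = -10.39
Imag = 7.8*8.3 - (9.1)*(-7.3) = 64.74 + 66.43 = 131.17

-10.3900 + 131.1700i
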